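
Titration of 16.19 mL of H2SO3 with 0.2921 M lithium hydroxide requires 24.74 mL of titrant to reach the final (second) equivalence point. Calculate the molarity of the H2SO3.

0.223 M

n(LiOH) = 0.2921 x 0.02474 = 0.007227 mol.
At the final (second) equivalence point, 2 mol OH^- react per mol H2SO3, so n(H2SO3) = 0.007227 / 2 = 0.003613 mol.
[H2SO3] = 0.003613 / 0.01619 L = 0.223 M.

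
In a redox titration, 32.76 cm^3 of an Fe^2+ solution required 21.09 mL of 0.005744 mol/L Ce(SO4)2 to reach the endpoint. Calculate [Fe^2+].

n(Ce(SO4)2) = 0.005744 x 0.02109 = 0.0001211 mol.
From the balanced equation, 1 mol Ce(SO4)2 reacts with 1 mol Fe^2+, so n(Fe^2+) = 0.0001211 x 1/1 = 0.0001211 mol.
[Fe^2+] = 0.0001211 / 0.03276 L = 0.00370 M.

0.00370 M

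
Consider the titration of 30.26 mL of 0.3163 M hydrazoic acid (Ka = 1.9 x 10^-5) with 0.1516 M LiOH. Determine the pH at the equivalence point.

8.87

n(HN3) = 0.3163 x 0.03026 = 0.009571 mol; V(LiOH) at equivalence = 0.009571/0.1516 = 0.06313 L.
At equivalence all the acid is converted to N3-; total volume = 0.03026 + 0.06313 = 0.09339 L, so [N3-] = 0.009571/0.09339 = 0.1025 M.
Kb = Kw/Ka = 1.0e-14 / 1.9 x 10^-5 = 5.26e-10.
[OH^-] = sqrt(Kb x [N3-]) = sqrt(5.26e-10 x 0.1025) = 7.34e-6 M.
pOH = 5.13, so pH = 14.00 - 5.13 = 8.87.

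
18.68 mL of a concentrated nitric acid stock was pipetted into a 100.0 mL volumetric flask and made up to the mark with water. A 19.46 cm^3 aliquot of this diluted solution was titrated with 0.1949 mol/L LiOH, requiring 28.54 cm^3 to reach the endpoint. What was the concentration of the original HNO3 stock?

n(LiOH) = 0.1949 x 0.02854 = 0.005562 mol.
n(HNO3) in the aliquot = 0.005562 mol.
[diluted HNO3] = 0.005562 / 0.01946 = 0.2858 M.
Dilution factor = 100.0/18.68 = 5.353, so [stock] = 0.2858 x 5.353 = 1.53 M.

1.53 M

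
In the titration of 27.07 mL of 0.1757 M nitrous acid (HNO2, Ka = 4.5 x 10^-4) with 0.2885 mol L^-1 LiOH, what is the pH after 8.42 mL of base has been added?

Initial n(HNO2) = 0.1757 x 0.02707 = 0.004756 mol.
n(LiOH) added = 0.2885 x 0.008420 = 0.002429 mol, converting that many moles of HNO2 to NO2-.
Remaining n(HNO2) = 0.002327 mol; n(NO2-) = 0.002429 mol.
By Henderson-Hasselbalch, pH = pKa + log([A^-]/[HA]) = 3.35 + log(0.002429/0.002327) = 3.35 + (+0.02) = 3.37.

3.37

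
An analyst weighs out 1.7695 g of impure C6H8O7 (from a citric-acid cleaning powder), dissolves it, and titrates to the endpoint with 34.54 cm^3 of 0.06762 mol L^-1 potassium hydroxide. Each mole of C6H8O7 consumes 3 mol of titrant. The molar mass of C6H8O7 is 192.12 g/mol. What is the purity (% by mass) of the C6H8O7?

n(KOH) = 0.06762 x 0.03454 = 0.002336 mol.
n(C6H8O7) = 0.002336 / 3 = 0.0007785 mol.
mass of C6H8O7 = 0.0007785 x 192.12 = 0.1496 g.
% purity = 0.1496 / 1.7695 x 100 = 8.45%.

8.45%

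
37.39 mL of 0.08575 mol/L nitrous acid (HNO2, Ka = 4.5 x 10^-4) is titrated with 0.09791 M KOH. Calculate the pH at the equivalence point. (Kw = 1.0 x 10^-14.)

8.00

n(HNO2) = 0.08575 x 0.03739 = 0.003206 mol; V(KOH) at equivalence = 0.003206/0.09791 = 0.03275 L.
At equivalence all the acid is converted to NO2-; total volume = 0.03739 + 0.03275 = 0.07014 L, so [NO2-] = 0.003206/0.07014 = 0.04571 M.
Kb = Kw/Ka = 1.0e-14 / 4.5 x 10^-4 = 2.22e-11.
[OH^-] = sqrt(Kb x [NO2-]) = sqrt(2.22e-11 x 0.04571) = 1.01e-6 M.
pOH = 6.00, so pH = 14.00 - 6.00 = 8.00.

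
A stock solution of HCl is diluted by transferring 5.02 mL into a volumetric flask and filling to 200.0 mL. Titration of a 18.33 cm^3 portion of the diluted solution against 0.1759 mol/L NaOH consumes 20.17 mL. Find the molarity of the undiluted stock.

7.71 M

n(NaOH) = 0.1759 x 0.02017 = 0.003548 mol.
n(HCl) in the aliquot = 0.003548 mol.
[diluted HCl] = 0.003548 / 0.01833 = 0.1936 M.
Dilution factor = 200.0/5.020 = 39.84, so [stock] = 0.1936 x 39.84 = 7.71 M.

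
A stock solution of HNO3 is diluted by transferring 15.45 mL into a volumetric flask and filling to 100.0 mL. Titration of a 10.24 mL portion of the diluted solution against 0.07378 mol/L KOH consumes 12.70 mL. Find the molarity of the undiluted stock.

0.592 M

n(KOH) = 0.07378 x 0.01270 = 0.0009370 mol.
n(HNO3) in the aliquot = 0.0009370 mol.
[diluted HNO3] = 0.0009370 / 0.01024 = 0.09150 M.
Dilution factor = 100.0/15.45 = 6.472, so [stock] = 0.09150 x 6.472 = 0.592 M.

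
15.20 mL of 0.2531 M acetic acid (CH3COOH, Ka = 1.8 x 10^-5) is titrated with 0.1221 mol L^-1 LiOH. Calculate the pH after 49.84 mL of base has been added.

12.54

n(acid) = 0.2531 x 0.01520 = 0.003847 mol; n(LiOH) added = 0.1221 x 0.04984 = 0.006085 mol.
Base is in excess by 0.006085 - 0.003847 = 0.002238 mol in a total volume of 0.06504 L.
[OH^-] = 0.002238/0.06504 = 0.03441 M, so pOH = 1.46 and pH = 14.00 - 1.46 = 12.54.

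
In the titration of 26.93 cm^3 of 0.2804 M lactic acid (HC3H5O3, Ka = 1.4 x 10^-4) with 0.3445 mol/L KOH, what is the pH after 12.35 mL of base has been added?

Initial n(HC3H5O3) = 0.2804 x 0.02693 = 0.007551 mol.
n(KOH) added = 0.3445 x 0.01235 = 0.004255 mol, converting that many moles of HC3H5O3 to C3H5O3-.
Remaining n(HC3H5O3) = 0.003297 mol; n(C3H5O3-) = 0.004255 mol.
By Henderson-Hasselbalch, pH = pKa + log([A^-]/[HA]) = 3.85 + log(0.004255/0.003297) = 3.85 + (+0.11) = 3.96.

3.96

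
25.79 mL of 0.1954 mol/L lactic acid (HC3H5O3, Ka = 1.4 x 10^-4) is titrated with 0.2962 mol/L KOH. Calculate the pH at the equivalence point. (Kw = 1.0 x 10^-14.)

n(HC3H5O3) = 0.1954 x 0.02579 = 0.005039 mol; V(KOH) at equivalence = 0.005039/0.2962 = 0.01701 L.
At equivalence all the acid is converted to C3H5O3-; total volume = 0.02579 + 0.01701 = 0.04280 L, so [C3H5O3-] = 0.005039/0.04280 = 0.1177 M.
Kb = Kw/Ka = 1.0e-14 / 1.4 x 10^-4 = 7.14e-11.
[OH^-] = sqrt(Kb x [C3H5O3-]) = sqrt(7.14e-11 x 0.1177) = 2.90e-6 M.
pOH = 5.54, so pH = 14.00 - 5.54 = 8.46.

8.46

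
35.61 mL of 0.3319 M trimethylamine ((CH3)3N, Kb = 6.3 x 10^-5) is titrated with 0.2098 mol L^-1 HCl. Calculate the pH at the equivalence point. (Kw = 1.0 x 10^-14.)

n((CH3)3N) = 0.3319 x 0.03561 = 0.01182 mol; V(HCl) at equivalence = 0.01182/0.2098 = 0.05633 L.
At equivalence the base is fully converted to (CH3)3NH+; total volume = 0.09194 L, so [(CH3)3NH+] = 0.01182/0.09194 = 0.1285 M.
Ka((CH3)3NH+) = Kw/Kb = 1.0e-14 / 6.3 x 10^-5 = 1.59e-10.
[H^+] = sqrt(Ka x [(CH3)3NH+]) = sqrt(1.59e-10 x 0.1285) = 4.52e-6 M.
pH = -log(4.52e-6) = 5.35.

5.35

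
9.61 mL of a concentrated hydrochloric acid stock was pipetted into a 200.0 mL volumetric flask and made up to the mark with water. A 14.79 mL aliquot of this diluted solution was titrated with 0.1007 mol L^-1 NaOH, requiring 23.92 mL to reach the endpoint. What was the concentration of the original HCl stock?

n(NaOH) = 0.1007 x 0.02392 = 0.002409 mol.
n(HCl) in the aliquot = 0.002409 mol.
[diluted HCl] = 0.002409 / 0.01479 = 0.1629 M.
Dilution factor = 200.0/9.610 = 20.81, so [stock] = 0.1629 x 20.81 = 3.39 M.

3.39 M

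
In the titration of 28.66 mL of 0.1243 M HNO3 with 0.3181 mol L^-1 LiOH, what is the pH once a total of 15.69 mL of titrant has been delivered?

n(acid) = 0.1243 x 0.02866 = 0.003562 mol; n(LiOH) added = 0.3181 x 0.01569 = 0.004991 mol.
Base is in excess by 0.004991 - 0.003562 = 0.001429 mol in a total volume of 0.04435 L.
[OH^-] = 0.001429/0.04435 = 0.03221 M, so pOH = 1.49 and pH = 14.00 - 1.49 = 12.51.

12.51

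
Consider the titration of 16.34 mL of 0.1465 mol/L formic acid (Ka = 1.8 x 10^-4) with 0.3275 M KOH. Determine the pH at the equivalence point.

n(HCOOH) = 0.1465 x 0.01634 = 0.002394 mol; V(KOH) at equivalence = 0.002394/0.3275 = 0.007309 L.
At equivalence all the acid is converted to HCOO-; total volume = 0.01634 + 0.007309 = 0.02365 L, so [HCOO-] = 0.002394/0.02365 = 0.1012 M.
Kb = Kw/Ka = 1.0e-14 / 1.8 x 10^-4 = 5.56e-11.
[OH^-] = sqrt(Kb x [HCOO-]) = sqrt(5.56e-11 x 0.1012) = 2.37e-6 M.
pOH = 5.63, so pH = 14.00 - 5.63 = 8.37.

8.37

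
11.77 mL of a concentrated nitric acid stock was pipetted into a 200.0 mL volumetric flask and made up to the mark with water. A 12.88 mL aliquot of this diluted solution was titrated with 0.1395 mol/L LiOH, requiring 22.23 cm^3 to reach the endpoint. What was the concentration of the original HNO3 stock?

4.09 M

n(LiOH) = 0.1395 x 0.02223 = 0.003101 mol.
n(HNO3) in the aliquot = 0.003101 mol.
[diluted HNO3] = 0.003101 / 0.01288 = 0.2408 M.
Dilution factor = 200.0/11.77 = 16.99, so [stock] = 0.2408 x 16.99 = 4.09 M.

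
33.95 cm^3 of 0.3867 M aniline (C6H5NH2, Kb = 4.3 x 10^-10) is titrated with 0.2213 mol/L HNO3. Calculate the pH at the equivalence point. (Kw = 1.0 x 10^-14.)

2.74

n(C6H5NH2) = 0.3867 x 0.03395 = 0.01313 mol; V(HNO3) at equivalence = 0.01313/0.2213 = 0.05932 L.
At equivalence the base is fully converted to C6H5NH3+; total volume = 0.09327 L, so [C6H5NH3+] = 0.01313/0.09327 = 0.1408 M.
Ka(C6H5NH3+) = Kw/Kb = 1.0e-14 / 4.3 x 10^-10 = 2.33e-5.
[H^+] = sqrt(Ka x [C6H5NH3+]) = sqrt(2.33e-5 x 0.1408) = 0.00181 M.
pH = -log(0.00181) = 2.74.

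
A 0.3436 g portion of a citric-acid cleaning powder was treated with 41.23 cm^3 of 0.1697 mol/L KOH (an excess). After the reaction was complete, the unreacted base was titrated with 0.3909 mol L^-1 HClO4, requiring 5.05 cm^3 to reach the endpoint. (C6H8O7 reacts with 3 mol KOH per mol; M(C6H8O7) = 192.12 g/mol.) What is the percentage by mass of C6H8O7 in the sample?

93.6%

Total n(KOH) added = 0.1697 x 0.04123 = 0.006997 mol.
n(HClO4) used = 0.3909 x 0.005050 = 0.001974 mol, which equals the excess n(KOH).
So n(KOH) consumed by the sample = 0.006997 - 0.001974 = 0.005023 mol.
n(C6H8O7) = 0.005023 / 3 = 0.001674 mol.
mass C6H8O7 = 0.001674 x 192.12 = 0.3217 g, so %C6H8O7 = 0.3217/0.3436 x 100 = 93.6%.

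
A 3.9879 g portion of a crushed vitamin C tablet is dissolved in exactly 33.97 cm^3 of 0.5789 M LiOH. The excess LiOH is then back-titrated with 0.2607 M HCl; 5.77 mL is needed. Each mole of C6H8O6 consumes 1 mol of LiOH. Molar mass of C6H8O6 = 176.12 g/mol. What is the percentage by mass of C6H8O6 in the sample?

80.2%

Total n(LiOH) added = 0.5789 x 0.03397 = 0.01967 mol.
n(HCl) used = 0.2607 x 0.005770 = 0.001504 mol, which equals the excess n(LiOH).
So n(LiOH) consumed by the sample = 0.01967 - 0.001504 = 0.01816 mol.
n(C6H8O6) = 0.01816 / 1 = 0.01816 mol.
mass C6H8O6 = 0.01816 x 176.12 = 3.199 g, so %C6H8O6 = 3.199/3.9879 x 100 = 80.2%.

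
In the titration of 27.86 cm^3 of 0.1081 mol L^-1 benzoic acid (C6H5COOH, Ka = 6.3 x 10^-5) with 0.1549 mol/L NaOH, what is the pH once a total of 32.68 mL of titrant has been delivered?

n(acid) = 0.1081 x 0.02786 = 0.003012 mol; n(NaOH) added = 0.1549 x 0.03268 = 0.005062 mol.
Base is in excess by 0.005062 - 0.003012 = 0.002050 mol in a total volume of 0.06054 L.
[OH^-] = 0.002050/0.06054 = 0.03387 M, so pOH = 1.47 and pH = 14.00 - 1.47 = 12.53.

12.53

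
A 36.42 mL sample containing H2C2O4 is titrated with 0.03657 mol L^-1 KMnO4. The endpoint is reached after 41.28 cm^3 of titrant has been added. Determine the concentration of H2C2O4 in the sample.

0.104 M

n(KMnO4) = 0.03657 x 0.04128 = 0.001510 mol.
From the balanced equation, 2 mol KMnO4 reacts with 5 mol H2C2O4, so n(H2C2O4) = 0.001510 x 5/2 = 0.003774 mol.
[H2C2O4] = 0.003774 / 0.03642 L = 0.104 M.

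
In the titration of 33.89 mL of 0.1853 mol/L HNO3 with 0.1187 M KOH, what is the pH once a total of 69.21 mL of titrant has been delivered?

n(acid) = 0.1853 x 0.03389 = 0.006280 mol; n(KOH) added = 0.1187 x 0.06921 = 0.008215 mol.
Base is in excess by 0.008215 - 0.006280 = 0.001935 mol in a total volume of 0.1031 L.
[OH^-] = 0.001935/0.1031 = 0.01877 M, so pOH = 1.73 and pH = 14.00 - 1.73 = 12.27.

12.27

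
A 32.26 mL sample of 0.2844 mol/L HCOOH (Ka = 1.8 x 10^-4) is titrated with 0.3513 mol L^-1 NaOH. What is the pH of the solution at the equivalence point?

8.47

n(HCOOH) = 0.2844 x 0.03226 = 0.009175 mol; V(NaOH) at equivalence = 0.009175/0.3513 = 0.02612 L.
At equivalence all the acid is converted to HCOO-; total volume = 0.03226 + 0.02612 = 0.05838 L, so [HCOO-] = 0.009175/0.05838 = 0.1572 M.
Kb = Kw/Ka = 1.0e-14 / 1.8 x 10^-4 = 5.56e-11.
[OH^-] = sqrt(Kb x [HCOO-]) = sqrt(5.56e-11 x 0.1572) = 2.95e-6 M.
pOH = 5.53, so pH = 14.00 - 5.53 = 8.47.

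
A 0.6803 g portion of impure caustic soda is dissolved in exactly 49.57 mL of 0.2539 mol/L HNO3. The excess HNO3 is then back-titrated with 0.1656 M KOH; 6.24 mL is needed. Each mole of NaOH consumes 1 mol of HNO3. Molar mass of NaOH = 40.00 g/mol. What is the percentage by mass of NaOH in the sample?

67.9%

Total n(HNO3) added = 0.2539 x 0.04957 = 0.01259 mol.
n(KOH) used = 0.1656 x 0.006240 = 0.001033 mol, which equals the excess n(HNO3).
So n(HNO3) consumed by the sample = 0.01259 - 0.001033 = 0.01155 mol.
n(NaOH) = 0.01155 / 1 = 0.01155 mol.
mass NaOH = 0.01155 x 40.00 = 0.4621 g, so %NaOH = 0.4621/0.6803 x 100 = 67.9%.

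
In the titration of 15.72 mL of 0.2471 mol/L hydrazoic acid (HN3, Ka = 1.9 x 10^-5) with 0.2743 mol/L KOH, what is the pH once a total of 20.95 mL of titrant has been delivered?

12.71

n(acid) = 0.2471 x 0.01572 = 0.003884 mol; n(KOH) added = 0.2743 x 0.02095 = 0.005747 mol.
Base is in excess by 0.005747 - 0.003884 = 0.001862 mol in a total volume of 0.03667 L.
[OH^-] = 0.001862/0.03667 = 0.05078 M, so pOH = 1.29 and pH = 14.00 - 1.29 = 12.71.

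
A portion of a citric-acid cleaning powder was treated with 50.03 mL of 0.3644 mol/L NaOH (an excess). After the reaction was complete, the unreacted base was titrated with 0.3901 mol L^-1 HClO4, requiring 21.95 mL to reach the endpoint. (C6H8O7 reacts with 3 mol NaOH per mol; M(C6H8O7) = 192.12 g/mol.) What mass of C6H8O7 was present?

0.619 g

Total n(NaOH) added = 0.3644 x 0.05003 = 0.01823 mol.
n(HClO4) used = 0.3901 x 0.02195 = 0.008563 mol, which equals the excess n(NaOH).
So n(NaOH) consumed by the sample = 0.01823 - 0.008563 = 0.009668 mol.
n(C6H8O7) = 0.009668 / 3 = 0.003223 mol.
mass = 0.003223 mol x 192.12 g/mol = 0.619 g.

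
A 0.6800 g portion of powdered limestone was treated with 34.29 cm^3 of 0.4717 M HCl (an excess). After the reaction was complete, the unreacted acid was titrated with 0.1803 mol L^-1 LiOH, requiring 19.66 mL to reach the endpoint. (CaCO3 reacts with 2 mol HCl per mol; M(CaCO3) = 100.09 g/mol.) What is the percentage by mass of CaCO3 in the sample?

93.0%

Total n(HCl) added = 0.4717 x 0.03429 = 0.01617 mol.
n(LiOH) used = 0.1803 x 0.01966 = 0.003545 mol, which equals the excess n(HCl).
So n(HCl) consumed by the sample = 0.01617 - 0.003545 = 0.01263 mol.
n(CaCO3) = 0.01263 / 2 = 0.006315 mol.
mass CaCO3 = 0.006315 x 100.09 = 0.6321 g, so %CaCO3 = 0.6321/0.6800 x 100 = 93.0%.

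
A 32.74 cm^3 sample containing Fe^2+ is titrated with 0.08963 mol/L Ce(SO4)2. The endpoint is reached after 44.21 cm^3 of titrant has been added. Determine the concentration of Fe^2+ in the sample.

0.121 M

n(Ce(SO4)2) = 0.08963 x 0.04421 = 0.003963 mol.
From the balanced equation, 1 mol Ce(SO4)2 reacts with 1 mol Fe^2+, so n(Fe^2+) = 0.003963 x 1/1 = 0.003963 mol.
[Fe^2+] = 0.003963 / 0.03274 L = 0.121 M.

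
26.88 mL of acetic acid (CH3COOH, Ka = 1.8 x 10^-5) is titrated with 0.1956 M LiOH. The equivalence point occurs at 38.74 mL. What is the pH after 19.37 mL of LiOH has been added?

19.37 mL is exactly half the equivalence volume (38.74/2), i.e. the half-equivalence point.
There, n(HA) = n(A^-), so pH = pKa = -log(1.8 x 10^-5) = 4.74.

4.74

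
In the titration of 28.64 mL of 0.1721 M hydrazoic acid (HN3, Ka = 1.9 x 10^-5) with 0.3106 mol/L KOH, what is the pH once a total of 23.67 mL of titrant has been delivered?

12.67

n(acid) = 0.1721 x 0.02864 = 0.004929 mol; n(KOH) added = 0.3106 x 0.02367 = 0.007352 mol.
Base is in excess by 0.007352 - 0.004929 = 0.002423 mol in a total volume of 0.05231 L.
[OH^-] = 0.002423/0.05231 = 0.04632 M, so pOH = 1.33 and pH = 14.00 - 1.33 = 12.67.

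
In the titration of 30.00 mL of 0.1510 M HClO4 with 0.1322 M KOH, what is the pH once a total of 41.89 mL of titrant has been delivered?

12.15

n(acid) = 0.1510 x 0.03000 = 0.004530 mol; n(KOH) added = 0.1322 x 0.04189 = 0.005538 mol.
Base is in excess by 0.005538 - 0.004530 = 0.001008 mol in a total volume of 0.07189 L.
[OH^-] = 0.001008/0.07189 = 0.01402 M, so pOH = 1.85 and pH = 14.00 - 1.85 = 12.15.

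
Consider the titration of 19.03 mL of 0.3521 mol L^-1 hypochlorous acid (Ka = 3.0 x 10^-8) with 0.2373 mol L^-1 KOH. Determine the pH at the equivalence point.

n(HClO) = 0.3521 x 0.01903 = 0.006700 mol; V(KOH) at equivalence = 0.006700/0.2373 = 0.02824 L.
At equivalence all the acid is converted to ClO-; total volume = 0.01903 + 0.02824 = 0.04727 L, so [ClO-] = 0.006700/0.04727 = 0.1418 M.
Kb = Kw/Ka = 1.0e-14 / 3.0 x 10^-8 = 3.33e-7.
[OH^-] = sqrt(Kb x [ClO-]) = sqrt(3.33e-7 x 0.1418) = 0.000217 M.
pOH = 3.66, so pH = 14.00 - 3.66 = 10.34.

10.34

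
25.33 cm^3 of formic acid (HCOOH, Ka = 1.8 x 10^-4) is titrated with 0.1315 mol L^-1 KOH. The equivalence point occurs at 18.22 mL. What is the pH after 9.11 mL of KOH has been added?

3.74

9.11 mL is exactly half the equivalence volume (18.22/2), i.e. the half-equivalence point.
There, n(HA) = n(A^-), so pH = pKa = -log(1.8 x 10^-4) = 3.74.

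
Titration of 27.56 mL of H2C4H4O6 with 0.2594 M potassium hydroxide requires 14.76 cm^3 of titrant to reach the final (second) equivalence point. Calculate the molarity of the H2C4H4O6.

n(KOH) = 0.2594 x 0.01476 = 0.003829 mol.
At the final (second) equivalence point, 2 mol OH^- react per mol H2C4H4O6, so n(H2C4H4O6) = 0.003829 / 2 = 0.001914 mol.
[H2C4H4O6] = 0.001914 / 0.02756 L = 0.0695 M.

0.0695 M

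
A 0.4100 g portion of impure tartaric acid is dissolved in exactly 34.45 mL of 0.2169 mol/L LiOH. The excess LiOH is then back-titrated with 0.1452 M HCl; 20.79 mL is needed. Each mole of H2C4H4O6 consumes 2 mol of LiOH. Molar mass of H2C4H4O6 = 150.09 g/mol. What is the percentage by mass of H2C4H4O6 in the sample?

Total n(LiOH) added = 0.2169 x 0.03445 = 0.007472 mol.
n(HCl) used = 0.1452 x 0.02079 = 0.003019 mol, which equals the excess n(LiOH).
So n(LiOH) consumed by the sample = 0.007472 - 0.003019 = 0.004453 mol.
n(H2C4H4O6) = 0.004453 / 2 = 0.002227 mol.
mass H2C4H4O6 = 0.002227 x 150.09 = 0.3342 g, so %H2C4H4O6 = 0.3342/0.4100 x 100 = 81.5%.

81.5%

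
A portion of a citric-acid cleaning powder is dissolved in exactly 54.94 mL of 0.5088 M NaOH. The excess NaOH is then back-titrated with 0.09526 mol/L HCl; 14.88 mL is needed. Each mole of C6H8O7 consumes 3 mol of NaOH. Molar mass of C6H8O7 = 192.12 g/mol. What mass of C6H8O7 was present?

Total n(NaOH) added = 0.5088 x 0.05494 = 0.02795 mol.
n(HCl) used = 0.09526 x 0.01488 = 0.001417 mol, which equals the excess n(NaOH).
So n(NaOH) consumed by the sample = 0.02795 - 0.001417 = 0.02654 mol.
n(C6H8O7) = 0.02654 / 3 = 0.008845 mol.
mass = 0.008845 mol x 192.12 g/mol = 1.70 g.

1.70 g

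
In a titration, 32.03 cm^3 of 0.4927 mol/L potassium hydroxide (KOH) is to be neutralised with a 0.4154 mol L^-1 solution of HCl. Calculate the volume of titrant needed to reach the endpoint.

n(KOH) = 0.4927 mol/L x 0.03203 L = 0.01578 mol.
At equivalence n(HCl) = n(KOH) = 0.01578 mol.
V(HCl) = 0.01578 / 0.4154 = 0.03799 L = 38.0 mL.

38.0 mL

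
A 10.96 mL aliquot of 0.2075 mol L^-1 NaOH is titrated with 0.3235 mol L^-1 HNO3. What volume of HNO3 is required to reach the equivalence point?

7.03 mL

n(NaOH) = 0.2075 mol/L x 0.01096 L = 0.002274 mol.
At equivalence n(HNO3) = n(NaOH) = 0.002274 mol.
V(HNO3) = 0.002274 / 0.3235 = 0.007030 L = 7.03 mL.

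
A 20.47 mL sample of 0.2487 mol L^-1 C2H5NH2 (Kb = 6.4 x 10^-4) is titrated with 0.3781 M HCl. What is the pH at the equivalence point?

n(C2H5NH2) = 0.2487 x 0.02047 = 0.005091 mol; V(HCl) at equivalence = 0.005091/0.3781 = 0.01346 L.
At equivalence the base is fully converted to C2H5NH3+; total volume = 0.03393 L, so [C2H5NH3+] = 0.005091/0.03393 = 0.1500 M.
Ka(C2H5NH3+) = Kw/Kb = 1.0e-14 / 6.4 x 10^-4 = 1.56e-11.
[H^+] = sqrt(Ka x [C2H5NH3+]) = sqrt(1.56e-11 x 0.1500) = 1.53e-6 M.
pH = -log(1.53e-6) = 5.82.

5.82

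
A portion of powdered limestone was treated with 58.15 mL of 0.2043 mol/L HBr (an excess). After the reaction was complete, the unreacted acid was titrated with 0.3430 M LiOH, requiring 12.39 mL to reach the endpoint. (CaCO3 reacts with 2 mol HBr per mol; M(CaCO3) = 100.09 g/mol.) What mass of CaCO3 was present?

0.382 g

Total n(HBr) added = 0.2043 x 0.05815 = 0.01188 mol.
n(LiOH) used = 0.3430 x 0.01239 = 0.004250 mol, which equals the excess n(HBr).
So n(HBr) consumed by the sample = 0.01188 - 0.004250 = 0.007630 mol.
n(CaCO3) = 0.007630 / 2 = 0.003815 mol.
mass = 0.003815 mol x 100.09 g/mol = 0.382 g.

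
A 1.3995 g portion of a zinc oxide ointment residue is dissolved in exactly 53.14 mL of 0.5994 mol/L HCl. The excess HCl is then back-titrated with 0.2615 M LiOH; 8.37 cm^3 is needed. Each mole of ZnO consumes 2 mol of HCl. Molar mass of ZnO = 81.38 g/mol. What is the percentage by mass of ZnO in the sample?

86.2%

Total n(HCl) added = 0.5994 x 0.05314 = 0.03185 mol.
n(LiOH) used = 0.2615 x 0.008370 = 0.002189 mol, which equals the excess n(HCl).
So n(HCl) consumed by the sample = 0.03185 - 0.002189 = 0.02966 mol.
n(ZnO) = 0.02966 / 2 = 0.01483 mol.
mass ZnO = 0.01483 x 81.38 = 1.207 g, so %ZnO = 1.207/1.3995 x 100 = 86.2%.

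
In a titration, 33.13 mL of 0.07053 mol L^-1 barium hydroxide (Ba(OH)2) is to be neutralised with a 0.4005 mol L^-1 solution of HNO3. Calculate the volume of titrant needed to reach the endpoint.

n(Ba(OH)2) = 0.07053 mol/L x 0.03313 L = 0.002337 mol.
The neutralisation is 1 Ba(OH)2 : 2 HNO3, so n(HNO3) = 0.002337 x 2/1 = 0.004673 mol.
V(HNO3) = 0.004673 / 0.4005 = 0.01167 L = 11.7 mL.

11.7 mL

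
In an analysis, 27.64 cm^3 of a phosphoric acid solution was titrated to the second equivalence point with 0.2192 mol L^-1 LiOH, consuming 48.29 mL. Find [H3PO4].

0.191 M

n(LiOH) = 0.2192 x 0.04829 = 0.01059 mol.
At the second equivalence point, 2 mol OH^- react per mol H3PO4, so n(H3PO4) = 0.01059 / 2 = 0.005293 mol.
[H3PO4] = 0.005293 / 0.02764 L = 0.191 M.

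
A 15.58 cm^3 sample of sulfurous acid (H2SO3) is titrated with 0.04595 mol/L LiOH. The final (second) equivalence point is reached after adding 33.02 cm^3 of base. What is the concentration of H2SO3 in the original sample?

0.0487 M

n(LiOH) = 0.04595 x 0.03302 = 0.001517 mol.
At the final (second) equivalence point, 2 mol OH^- react per mol H2SO3, so n(H2SO3) = 0.001517 / 2 = 0.0007586 mol.
[H2SO3] = 0.0007586 / 0.01558 L = 0.0487 M.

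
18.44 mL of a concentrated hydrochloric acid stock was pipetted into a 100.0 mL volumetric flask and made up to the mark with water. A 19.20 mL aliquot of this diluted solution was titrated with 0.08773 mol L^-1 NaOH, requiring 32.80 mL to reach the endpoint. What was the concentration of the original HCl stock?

n(NaOH) = 0.08773 x 0.03280 = 0.002878 mol.
n(HCl) in the aliquot = 0.002878 mol.
[diluted HCl] = 0.002878 / 0.01920 = 0.1499 M.
Dilution factor = 100.0/18.44 = 5.423, so [stock] = 0.1499 x 5.423 = 0.813 M.

0.813 M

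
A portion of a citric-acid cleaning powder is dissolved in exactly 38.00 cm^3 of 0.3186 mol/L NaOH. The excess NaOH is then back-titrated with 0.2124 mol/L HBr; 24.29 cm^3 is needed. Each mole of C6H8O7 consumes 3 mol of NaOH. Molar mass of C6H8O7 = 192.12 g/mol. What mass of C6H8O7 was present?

0.445 g

Total n(NaOH) added = 0.3186 x 0.03800 = 0.01211 mol.
n(HBr) used = 0.2124 x 0.02429 = 0.005159 mol, which equals the excess n(NaOH).
So n(NaOH) consumed by the sample = 0.01211 - 0.005159 = 0.006948 mol.
n(C6H8O7) = 0.006948 / 3 = 0.002316 mol.
mass = 0.002316 mol x 192.12 g/mol = 0.445 g.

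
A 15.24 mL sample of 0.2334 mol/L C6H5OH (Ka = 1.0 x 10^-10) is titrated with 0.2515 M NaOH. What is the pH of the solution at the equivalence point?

n(C6H5OH) = 0.2334 x 0.01524 = 0.003557 mol; V(NaOH) at equivalence = 0.003557/0.2515 = 0.01414 L.
At equivalence all the acid is converted to C6H5O-; total volume = 0.01524 + 0.01414 = 0.02938 L, so [C6H5O-] = 0.003557/0.02938 = 0.1211 M.
Kb = Kw/Ka = 1.0e-14 / 1.0 x 10^-10 = 0.000100.
[OH^-] = sqrt(Kb x [C6H5O-]) = sqrt(0.000100 x 0.1211) = 0.00348 M.
pOH = 2.46, so pH = 14.00 - 2.46 = 11.54.

11.54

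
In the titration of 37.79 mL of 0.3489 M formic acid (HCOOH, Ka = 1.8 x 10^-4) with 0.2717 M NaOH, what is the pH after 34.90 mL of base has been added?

Initial n(HCOOH) = 0.3489 x 0.03779 = 0.01318 mol.
n(NaOH) added = 0.2717 x 0.03490 = 0.009482 mol, converting that many moles of HCOOH to HCOO-.
Remaining n(HCOOH) = 0.003703 mol; n(HCOO-) = 0.009482 mol.
By Henderson-Hasselbalch, pH = pKa + log([A^-]/[HA]) = 3.74 + log(0.009482/0.003703) = 3.74 + (+0.41) = 4.15.

4.15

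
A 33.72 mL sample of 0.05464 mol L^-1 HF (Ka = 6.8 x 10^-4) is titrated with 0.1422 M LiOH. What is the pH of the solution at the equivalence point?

7.88

n(HF) = 0.05464 x 0.03372 = 0.001842 mol; V(LiOH) at equivalence = 0.001842/0.1422 = 0.01296 L.
At equivalence all the acid is converted to F-; total volume = 0.03372 + 0.01296 = 0.04668 L, so [F-] = 0.001842/0.04668 = 0.03947 M.
Kb = Kw/Ka = 1.0e-14 / 6.8 x 10^-4 = 1.47e-11.
[OH^-] = sqrt(Kb x [F-]) = sqrt(1.47e-11 x 0.03947) = 7.62e-7 M.
pOH = 6.12, so pH = 14.00 - 6.12 = 7.88.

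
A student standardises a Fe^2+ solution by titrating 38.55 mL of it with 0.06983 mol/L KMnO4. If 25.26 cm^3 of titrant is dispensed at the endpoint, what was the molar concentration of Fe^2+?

n(KMnO4) = 0.06983 x 0.02526 = 0.001764 mol.
From the balanced equation, 1 mol KMnO4 reacts with 5 mol Fe^2+, so n(Fe^2+) = 0.001764 x 5/1 = 0.008820 mol.
[Fe^2+] = 0.008820 / 0.03855 L = 0.229 M.

0.229 M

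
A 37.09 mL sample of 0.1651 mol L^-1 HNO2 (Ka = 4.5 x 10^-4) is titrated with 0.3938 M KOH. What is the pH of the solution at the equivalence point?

n(HNO2) = 0.1651 x 0.03709 = 0.006124 mol; V(KOH) at equivalence = 0.006124/0.3938 = 0.01555 L.
At equivalence all the acid is converted to NO2-; total volume = 0.03709 + 0.01555 = 0.05264 L, so [NO2-] = 0.006124/0.05264 = 0.1163 M.
Kb = Kw/Ka = 1.0e-14 / 4.5 x 10^-4 = 2.22e-11.
[OH^-] = sqrt(Kb x [NO2-]) = sqrt(2.22e-11 x 0.1163) = 1.61e-6 M.
pOH = 5.79, so pH = 14.00 - 5.79 = 8.21.

8.21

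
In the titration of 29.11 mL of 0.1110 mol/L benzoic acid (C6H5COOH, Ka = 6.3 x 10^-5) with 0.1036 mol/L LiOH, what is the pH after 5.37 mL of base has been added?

Initial n(C6H5COOH) = 0.1110 x 0.02911 = 0.003231 mol.
n(LiOH) added = 0.1036 x 0.005370 = 0.0005563 mol, converting that many moles of C6H5COOH to C6H5COO-.
Remaining n(C6H5COOH) = 0.002675 mol; n(C6H5COO-) = 0.0005563 mol.
By Henderson-Hasselbalch, pH = pKa + log([A^-]/[HA]) = 4.20 + log(0.0005563/0.002675) = 4.20 + (-0.68) = 3.52.

3.52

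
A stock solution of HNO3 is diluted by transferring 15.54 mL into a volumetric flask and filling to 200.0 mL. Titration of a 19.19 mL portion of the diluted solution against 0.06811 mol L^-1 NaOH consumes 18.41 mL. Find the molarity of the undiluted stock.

0.841 M

n(NaOH) = 0.06811 x 0.01841 = 0.001254 mol.
n(HNO3) in the aliquot = 0.001254 mol.
[diluted HNO3] = 0.001254 / 0.01919 = 0.06534 M.
Dilution factor = 200.0/15.54 = 12.87, so [stock] = 0.06534 x 12.87 = 0.841 M.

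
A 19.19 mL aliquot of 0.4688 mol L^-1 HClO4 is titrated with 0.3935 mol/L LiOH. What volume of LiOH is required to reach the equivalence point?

22.9 mL

n(HClO4) = 0.4688 mol/L x 0.01919 L = 0.008996 mol.
At equivalence n(LiOH) = n(HClO4) = 0.008996 mol.
V(LiOH) = 0.008996 / 0.3935 = 0.02286 L = 22.9 mL.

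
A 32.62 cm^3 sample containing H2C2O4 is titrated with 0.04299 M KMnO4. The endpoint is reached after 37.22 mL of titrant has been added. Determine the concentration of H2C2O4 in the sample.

n(KMnO4) = 0.04299 x 0.03722 = 0.001600 mol.
From the balanced equation, 2 mol KMnO4 reacts with 5 mol H2C2O4, so n(H2C2O4) = 0.001600 x 5/2 = 0.004000 mol.
[H2C2O4] = 0.004000 / 0.03262 L = 0.123 M.

0.123 M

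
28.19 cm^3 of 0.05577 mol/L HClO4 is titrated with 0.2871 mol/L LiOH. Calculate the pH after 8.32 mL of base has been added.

12.35

n(acid) = 0.05577 x 0.02819 = 0.001572 mol; n(LiOH) added = 0.2871 x 0.008320 = 0.002389 mol.
Base is in excess by 0.002389 - 0.001572 = 0.0008165 mol in a total volume of 0.03651 L.
[OH^-] = 0.0008165/0.03651 = 0.02236 M, so pOH = 1.65 and pH = 14.00 - 1.65 = 12.35.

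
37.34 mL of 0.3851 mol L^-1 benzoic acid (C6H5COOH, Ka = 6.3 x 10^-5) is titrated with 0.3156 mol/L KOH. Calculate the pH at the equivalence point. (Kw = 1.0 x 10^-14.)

8.72

n(C6H5COOH) = 0.3851 x 0.03734 = 0.01438 mol; V(KOH) at equivalence = 0.01438/0.3156 = 0.04556 L.
At equivalence all the acid is converted to C6H5COO-; total volume = 0.03734 + 0.04556 = 0.08290 L, so [C6H5COO-] = 0.01438/0.08290 = 0.1735 M.
Kb = Kw/Ka = 1.0e-14 / 6.3 x 10^-5 = 1.59e-10.
[OH^-] = sqrt(Kb x [C6H5COO-]) = sqrt(1.59e-10 x 0.1735) = 5.25e-6 M.
pOH = 5.28, so pH = 14.00 - 5.28 = 8.72.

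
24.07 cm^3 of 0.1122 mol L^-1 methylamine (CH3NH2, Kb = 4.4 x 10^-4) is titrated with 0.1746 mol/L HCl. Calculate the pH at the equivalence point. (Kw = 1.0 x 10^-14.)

5.90

n(CH3NH2) = 0.1122 x 0.02407 = 0.002701 mol; V(HCl) at equivalence = 0.002701/0.1746 = 0.01547 L.
At equivalence the base is fully converted to CH3NH3+; total volume = 0.03954 L, so [CH3NH3+] = 0.002701/0.03954 = 0.06831 M.
Ka(CH3NH3+) = Kw/Kb = 1.0e-14 / 4.4 x 10^-4 = 2.27e-11.
[H^+] = sqrt(Ka x [CH3NH3+]) = sqrt(2.27e-11 x 0.06831) = 1.25e-6 M.
pH = -log(1.25e-6) = 5.90.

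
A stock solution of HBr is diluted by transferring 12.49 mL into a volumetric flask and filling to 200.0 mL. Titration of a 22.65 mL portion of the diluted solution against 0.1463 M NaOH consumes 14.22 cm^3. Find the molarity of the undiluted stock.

1.47 M

n(NaOH) = 0.1463 x 0.01422 = 0.002080 mol.
n(HBr) in the aliquot = 0.002080 mol.
[diluted HBr] = 0.002080 / 0.02265 = 0.09185 M.
Dilution factor = 200.0/12.49 = 16.01, so [stock] = 0.09185 x 16.01 = 1.47 M.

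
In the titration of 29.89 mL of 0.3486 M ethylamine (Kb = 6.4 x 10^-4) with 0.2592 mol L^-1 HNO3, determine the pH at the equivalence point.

n(C2H5NH2) = 0.3486 x 0.02989 = 0.01042 mol; V(HNO3) at equivalence = 0.01042/0.2592 = 0.04020 L.
At equivalence the base is fully converted to C2H5NH3+; total volume = 0.07009 L, so [C2H5NH3+] = 0.01042/0.07009 = 0.1487 M.
Ka(C2H5NH3+) = Kw/Kb = 1.0e-14 / 6.4 x 10^-4 = 1.56e-11.
[H^+] = sqrt(Ka x [C2H5NH3+]) = sqrt(1.56e-11 x 0.1487) = 1.52e-6 M.
pH = -log(1.52e-6) = 5.82.

5.82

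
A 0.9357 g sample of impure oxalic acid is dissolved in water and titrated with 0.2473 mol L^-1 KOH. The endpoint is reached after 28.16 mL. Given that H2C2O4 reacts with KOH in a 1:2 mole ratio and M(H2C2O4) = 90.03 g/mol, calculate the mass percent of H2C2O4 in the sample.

n(KOH) = 0.2473 x 0.02816 = 0.006964 mol.
n(H2C2O4) = 0.006964 / 2 = 0.003482 mol.
mass of H2C2O4 = 0.003482 x 90.03 = 0.3135 g.
% purity = 0.3135 / 0.9357 x 100 = 33.5%.

33.5%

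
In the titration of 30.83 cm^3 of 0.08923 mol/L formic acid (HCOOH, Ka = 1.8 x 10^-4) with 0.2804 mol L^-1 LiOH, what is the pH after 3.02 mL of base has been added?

3.39

Initial n(HCOOH) = 0.08923 x 0.03083 = 0.002751 mol.
n(LiOH) added = 0.2804 x 0.003020 = 0.0008468 mol, converting that many moles of HCOOH to HCOO-.
Remaining n(HCOOH) = 0.001904 mol; n(HCOO-) = 0.0008468 mol.
By Henderson-Hasselbalch, pH = pKa + log([A^-]/[HA]) = 3.74 + log(0.0008468/0.001904) = 3.74 + (-0.35) = 3.39.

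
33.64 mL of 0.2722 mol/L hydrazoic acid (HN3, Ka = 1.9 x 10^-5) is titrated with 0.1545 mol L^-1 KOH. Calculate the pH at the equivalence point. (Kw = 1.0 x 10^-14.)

8.86

n(HN3) = 0.2722 x 0.03364 = 0.009157 mol; V(KOH) at equivalence = 0.009157/0.1545 = 0.05927 L.
At equivalence all the acid is converted to N3-; total volume = 0.03364 + 0.05927 = 0.09291 L, so [N3-] = 0.009157/0.09291 = 0.09856 M.
Kb = Kw/Ka = 1.0e-14 / 1.9 x 10^-5 = 5.26e-10.
[OH^-] = sqrt(Kb x [N3-]) = sqrt(5.26e-10 x 0.09856) = 7.20e-6 M.
pOH = 5.14, so pH = 14.00 - 5.14 = 8.86.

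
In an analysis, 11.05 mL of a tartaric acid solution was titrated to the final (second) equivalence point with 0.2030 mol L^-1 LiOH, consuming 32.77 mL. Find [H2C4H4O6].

n(LiOH) = 0.2030 x 0.03277 = 0.006652 mol.
At the final (second) equivalence point, 2 mol OH^- react per mol H2C4H4O6, so n(H2C4H4O6) = 0.006652 / 2 = 0.003326 mol.
[H2C4H4O6] = 0.003326 / 0.01105 L = 0.301 M.

0.301 M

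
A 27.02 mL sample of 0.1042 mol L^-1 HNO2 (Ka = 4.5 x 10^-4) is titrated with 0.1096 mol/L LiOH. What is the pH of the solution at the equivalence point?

8.04

n(HNO2) = 0.1042 x 0.02702 = 0.002815 mol; V(LiOH) at equivalence = 0.002815/0.1096 = 0.02569 L.
At equivalence all the acid is converted to NO2-; total volume = 0.02702 + 0.02569 = 0.05271 L, so [NO2-] = 0.002815/0.05271 = 0.05342 M.
Kb = Kw/Ka = 1.0e-14 / 4.5 x 10^-4 = 2.22e-11.
[OH^-] = sqrt(Kb x [NO2-]) = sqrt(2.22e-11 x 0.05342) = 1.09e-6 M.
pOH = 5.96, so pH = 14.00 - 5.96 = 8.04.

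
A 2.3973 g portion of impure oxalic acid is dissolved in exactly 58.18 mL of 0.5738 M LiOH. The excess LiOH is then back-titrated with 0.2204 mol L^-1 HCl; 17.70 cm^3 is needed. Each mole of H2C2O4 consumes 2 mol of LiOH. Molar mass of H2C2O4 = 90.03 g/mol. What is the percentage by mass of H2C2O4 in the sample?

55.4%

Total n(LiOH) added = 0.5738 x 0.05818 = 0.03338 mol.
n(HCl) used = 0.2204 x 0.01770 = 0.003901 mol, which equals the excess n(LiOH).
So n(LiOH) consumed by the sample = 0.03338 - 0.003901 = 0.02948 mol.
n(H2C2O4) = 0.02948 / 2 = 0.01474 mol.
mass H2C2O4 = 0.01474 x 90.03 = 1.327 g, so %H2C2O4 = 1.327/2.3973 x 100 = 55.4%.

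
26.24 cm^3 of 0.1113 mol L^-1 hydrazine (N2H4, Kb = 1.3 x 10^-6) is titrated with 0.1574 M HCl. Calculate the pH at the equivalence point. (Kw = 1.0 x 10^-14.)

4.65

n(N2H4) = 0.1113 x 0.02624 = 0.002921 mol; V(HCl) at equivalence = 0.002921/0.1574 = 0.01855 L.
At equivalence the base is fully converted to N2H5+; total volume = 0.04479 L, so [N2H5+] = 0.002921/0.04479 = 0.06520 M.
Ka(N2H5+) = Kw/Kb = 1.0e-14 / 1.3 x 10^-6 = 7.69e-9.
[H^+] = sqrt(Ka x [N2H5+]) = sqrt(7.69e-9 x 0.06520) = 2.24e-5 M.
pH = -log(2.24e-5) = 4.65.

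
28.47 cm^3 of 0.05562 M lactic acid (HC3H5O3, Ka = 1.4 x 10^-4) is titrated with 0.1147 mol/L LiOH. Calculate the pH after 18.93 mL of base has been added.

12.09

n(acid) = 0.05562 x 0.02847 = 0.001584 mol; n(LiOH) added = 0.1147 x 0.01893 = 0.002171 mol.
Base is in excess by 0.002171 - 0.001584 = 0.0005878 mol in a total volume of 0.04740 L.
[OH^-] = 0.0005878/0.04740 = 0.01240 M, so pOH = 1.91 and pH = 14.00 - 1.91 = 12.09.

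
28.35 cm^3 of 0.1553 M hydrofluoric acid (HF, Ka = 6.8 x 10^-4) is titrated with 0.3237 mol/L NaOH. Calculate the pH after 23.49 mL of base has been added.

n(acid) = 0.1553 x 0.02835 = 0.004403 mol; n(NaOH) added = 0.3237 x 0.02349 = 0.007604 mol.
Base is in excess by 0.007604 - 0.004403 = 0.003201 mol in a total volume of 0.05184 L.
[OH^-] = 0.003201/0.05184 = 0.06175 M, so pOH = 1.21 and pH = 14.00 - 1.21 = 12.79.

12.79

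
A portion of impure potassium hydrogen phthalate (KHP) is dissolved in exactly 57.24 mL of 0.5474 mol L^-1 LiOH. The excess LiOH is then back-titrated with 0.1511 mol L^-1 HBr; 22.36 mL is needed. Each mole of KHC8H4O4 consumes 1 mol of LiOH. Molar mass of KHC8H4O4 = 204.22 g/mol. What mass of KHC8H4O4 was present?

5.71 g

Total n(LiOH) added = 0.5474 x 0.05724 = 0.03133 mol.
n(HBr) used = 0.1511 x 0.02236 = 0.003379 mol, which equals the excess n(LiOH).
So n(LiOH) consumed by the sample = 0.03133 - 0.003379 = 0.02795 mol.
n(KHC8H4O4) = 0.02795 / 1 = 0.02795 mol.
mass = 0.02795 mol x 204.22 g/mol = 5.71 g.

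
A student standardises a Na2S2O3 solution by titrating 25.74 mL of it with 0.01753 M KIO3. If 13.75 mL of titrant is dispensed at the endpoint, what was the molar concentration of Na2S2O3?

0.0562 M

n(KIO3) = 0.01753 x 0.01375 = 0.0002410 mol.
From the balanced equation, 1 mol KIO3 reacts with 6 mol Na2S2O3, so n(Na2S2O3) = 0.0002410 x 6/1 = 0.001446 mol.
[Na2S2O3] = 0.001446 / 0.02574 L = 0.0562 M.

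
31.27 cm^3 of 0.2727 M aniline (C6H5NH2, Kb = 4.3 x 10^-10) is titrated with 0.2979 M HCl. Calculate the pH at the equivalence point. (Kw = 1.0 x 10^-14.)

n(C6H5NH2) = 0.2727 x 0.03127 = 0.008527 mol; V(HCl) at equivalence = 0.008527/0.2979 = 0.02862 L.
At equivalence the base is fully converted to C6H5NH3+; total volume = 0.05989 L, so [C6H5NH3+] = 0.008527/0.05989 = 0.1424 M.
Ka(C6H5NH3+) = Kw/Kb = 1.0e-14 / 4.3 x 10^-10 = 2.33e-5.
[H^+] = sqrt(Ka x [C6H5NH3+]) = sqrt(2.33e-5 x 0.1424) = 0.00182 M.
pH = -log(0.00182) = 2.74.

2.74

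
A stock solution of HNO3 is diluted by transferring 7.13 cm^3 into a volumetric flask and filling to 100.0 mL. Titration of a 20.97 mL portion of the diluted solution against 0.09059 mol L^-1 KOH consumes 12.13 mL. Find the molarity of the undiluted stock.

0.735 M

n(KOH) = 0.09059 x 0.01213 = 0.001099 mol.
n(HNO3) in the aliquot = 0.001099 mol.
[diluted HNO3] = 0.001099 / 0.02097 = 0.05240 M.
Dilution factor = 100.0/7.130 = 14.03, so [stock] = 0.05240 x 14.03 = 0.735 M.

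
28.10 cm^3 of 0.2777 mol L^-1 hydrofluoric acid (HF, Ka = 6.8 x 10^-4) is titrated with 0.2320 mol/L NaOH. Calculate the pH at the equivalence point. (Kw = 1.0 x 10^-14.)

n(HF) = 0.2777 x 0.02810 = 0.007803 mol; V(NaOH) at equivalence = 0.007803/0.2320 = 0.03364 L.
At equivalence all the acid is converted to F-; total volume = 0.02810 + 0.03364 = 0.06174 L, so [F-] = 0.007803/0.06174 = 0.1264 M.
Kb = Kw/Ka = 1.0e-14 / 6.8 x 10^-4 = 1.47e-11.
[OH^-] = sqrt(Kb x [F-]) = sqrt(1.47e-11 x 0.1264) = 1.36e-6 M.
pOH = 5.87, so pH = 14.00 - 5.87 = 8.13.

8.13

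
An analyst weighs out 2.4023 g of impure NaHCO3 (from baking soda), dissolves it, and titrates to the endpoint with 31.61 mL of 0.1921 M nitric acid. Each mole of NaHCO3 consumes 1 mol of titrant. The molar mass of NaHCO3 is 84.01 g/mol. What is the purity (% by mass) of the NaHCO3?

n(HNO3) = 0.1921 x 0.03161 = 0.006072 mol.
n(NaHCO3) = 0.006072 / 1 = 0.006072 mol.
mass of NaHCO3 = 0.006072 x 84.01 = 0.5101 g.
% purity = 0.5101 / 2.4023 x 100 = 21.2%.

21.2%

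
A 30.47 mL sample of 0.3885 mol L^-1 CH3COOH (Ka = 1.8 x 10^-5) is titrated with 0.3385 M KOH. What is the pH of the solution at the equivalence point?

9.00

n(CH3COOH) = 0.3885 x 0.03047 = 0.01184 mol; V(KOH) at equivalence = 0.01184/0.3385 = 0.03497 L.
At equivalence all the acid is converted to CH3COO-; total volume = 0.03047 + 0.03497 = 0.06544 L, so [CH3COO-] = 0.01184/0.06544 = 0.1809 M.
Kb = Kw/Ka = 1.0e-14 / 1.8 x 10^-5 = 5.56e-10.
[OH^-] = sqrt(Kb x [CH3COO-]) = sqrt(5.56e-10 x 0.1809) = 1.00e-5 M.
pOH = 5.00, so pH = 14.00 - 5.00 = 9.00.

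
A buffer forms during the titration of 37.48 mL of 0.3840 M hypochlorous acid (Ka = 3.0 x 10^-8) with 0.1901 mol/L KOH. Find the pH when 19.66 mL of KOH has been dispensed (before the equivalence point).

7.07

Initial n(HClO) = 0.3840 x 0.03748 = 0.01439 mol.
n(KOH) added = 0.1901 x 0.01966 = 0.003737 mol, converting that many moles of HClO to ClO-.
Remaining n(HClO) = 0.01065 mol; n(ClO-) = 0.003737 mol.
By Henderson-Hasselbalch, pH = pKa + log([A^-]/[HA]) = 7.52 + log(0.003737/0.01065) = 7.52 + (-0.45) = 7.07.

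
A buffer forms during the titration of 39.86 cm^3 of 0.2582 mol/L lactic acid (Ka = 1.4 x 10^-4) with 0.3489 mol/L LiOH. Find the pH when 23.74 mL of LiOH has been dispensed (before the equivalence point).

Initial n(HC3H5O3) = 0.2582 x 0.03986 = 0.01029 mol.
n(LiOH) added = 0.3489 x 0.02374 = 0.008283 mol, converting that many moles of HC3H5O3 to C3H5O3-.
Remaining n(HC3H5O3) = 0.002009 mol; n(C3H5O3-) = 0.008283 mol.
By Henderson-Hasselbalch, pH = pKa + log([A^-]/[HA]) = 3.85 + log(0.008283/0.002009) = 3.85 + (+0.62) = 4.47.

4.47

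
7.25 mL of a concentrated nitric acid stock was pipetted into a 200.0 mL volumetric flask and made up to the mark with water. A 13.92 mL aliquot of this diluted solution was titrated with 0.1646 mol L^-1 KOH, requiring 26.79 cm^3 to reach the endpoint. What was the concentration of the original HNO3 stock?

8.74 M

n(KOH) = 0.1646 x 0.02679 = 0.004410 mol.
n(HNO3) in the aliquot = 0.004410 mol.
[diluted HNO3] = 0.004410 / 0.01392 = 0.3168 M.
Dilution factor = 200.0/7.250 = 27.59, so [stock] = 0.3168 x 27.59 = 8.74 M.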